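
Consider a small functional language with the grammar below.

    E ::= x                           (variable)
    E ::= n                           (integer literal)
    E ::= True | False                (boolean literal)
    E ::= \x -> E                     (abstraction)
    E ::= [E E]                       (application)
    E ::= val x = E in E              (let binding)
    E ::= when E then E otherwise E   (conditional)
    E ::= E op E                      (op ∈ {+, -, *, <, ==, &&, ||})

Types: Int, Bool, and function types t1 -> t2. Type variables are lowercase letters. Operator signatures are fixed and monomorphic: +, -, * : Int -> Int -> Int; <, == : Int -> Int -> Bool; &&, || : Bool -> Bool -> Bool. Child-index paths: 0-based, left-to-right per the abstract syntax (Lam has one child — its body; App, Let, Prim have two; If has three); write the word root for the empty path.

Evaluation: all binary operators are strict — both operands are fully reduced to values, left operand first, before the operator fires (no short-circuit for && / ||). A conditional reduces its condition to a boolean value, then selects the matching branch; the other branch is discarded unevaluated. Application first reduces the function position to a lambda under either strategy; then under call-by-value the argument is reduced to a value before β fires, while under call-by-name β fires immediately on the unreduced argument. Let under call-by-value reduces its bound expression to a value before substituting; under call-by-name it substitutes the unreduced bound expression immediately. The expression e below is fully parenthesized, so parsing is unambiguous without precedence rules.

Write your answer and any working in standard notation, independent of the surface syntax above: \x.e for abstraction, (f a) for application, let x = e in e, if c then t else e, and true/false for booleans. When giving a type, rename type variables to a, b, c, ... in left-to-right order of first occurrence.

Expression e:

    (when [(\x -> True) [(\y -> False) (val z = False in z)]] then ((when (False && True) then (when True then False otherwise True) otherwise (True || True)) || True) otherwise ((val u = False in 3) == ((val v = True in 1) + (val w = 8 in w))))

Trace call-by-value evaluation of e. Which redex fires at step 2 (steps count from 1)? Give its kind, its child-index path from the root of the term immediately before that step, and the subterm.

Answer: beta at 0.1 : ((\y.false) false)

Derivation:
step 0: (if ((\x.true) ((\y.false) (let z = false in z))) then ((if (false && true) then (if true then false else true) else (true || true)) || true) else ((let u = false in 3) == ((let v = true in 1) + (let w = 8 in w))))
step 1: [let@0.1.1] (if ((\x.true) ((\y.false) false)) then ((if (false && true) then (if true then false else true) else (true || true)) || true) else ((let u = false in 3) == ((let v = true in 1) + (let w = 8 in w))))
step 2: [beta@0.1] (if ((\x.true) false) then ((if (false && true) then (if true then false else true) else (true || true)) || true) else ((let u = false in 3) == ((let v = true in 1) + (let w = 8 in w))))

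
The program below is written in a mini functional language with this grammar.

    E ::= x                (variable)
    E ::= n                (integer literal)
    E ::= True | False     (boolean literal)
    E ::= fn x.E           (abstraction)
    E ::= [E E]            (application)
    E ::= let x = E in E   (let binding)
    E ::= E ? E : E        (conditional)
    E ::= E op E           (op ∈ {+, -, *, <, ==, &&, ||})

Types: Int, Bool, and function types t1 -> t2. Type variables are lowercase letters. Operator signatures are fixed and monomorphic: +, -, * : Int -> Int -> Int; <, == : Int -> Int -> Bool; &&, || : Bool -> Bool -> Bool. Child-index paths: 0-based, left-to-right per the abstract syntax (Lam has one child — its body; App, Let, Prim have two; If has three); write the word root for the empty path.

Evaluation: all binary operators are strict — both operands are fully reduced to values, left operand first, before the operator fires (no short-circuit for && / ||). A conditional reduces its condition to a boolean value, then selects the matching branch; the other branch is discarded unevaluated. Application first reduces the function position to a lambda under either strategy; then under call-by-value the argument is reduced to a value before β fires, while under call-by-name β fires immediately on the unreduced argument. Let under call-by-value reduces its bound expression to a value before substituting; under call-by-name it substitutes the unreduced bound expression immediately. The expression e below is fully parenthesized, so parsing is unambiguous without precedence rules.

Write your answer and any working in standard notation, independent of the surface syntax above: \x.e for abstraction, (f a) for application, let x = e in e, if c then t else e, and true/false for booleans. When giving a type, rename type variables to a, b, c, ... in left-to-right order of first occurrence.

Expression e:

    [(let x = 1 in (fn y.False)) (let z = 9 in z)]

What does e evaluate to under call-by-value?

Trace:
step 0: ((let x = 1 in (\y.false)) (let z = 9 in z))
step 1: [let@0] ((\y.false) (let z = 9 in z))
step 2: [let@1] ((\y.false) 9)
step 3: [beta@root] false

Answer: false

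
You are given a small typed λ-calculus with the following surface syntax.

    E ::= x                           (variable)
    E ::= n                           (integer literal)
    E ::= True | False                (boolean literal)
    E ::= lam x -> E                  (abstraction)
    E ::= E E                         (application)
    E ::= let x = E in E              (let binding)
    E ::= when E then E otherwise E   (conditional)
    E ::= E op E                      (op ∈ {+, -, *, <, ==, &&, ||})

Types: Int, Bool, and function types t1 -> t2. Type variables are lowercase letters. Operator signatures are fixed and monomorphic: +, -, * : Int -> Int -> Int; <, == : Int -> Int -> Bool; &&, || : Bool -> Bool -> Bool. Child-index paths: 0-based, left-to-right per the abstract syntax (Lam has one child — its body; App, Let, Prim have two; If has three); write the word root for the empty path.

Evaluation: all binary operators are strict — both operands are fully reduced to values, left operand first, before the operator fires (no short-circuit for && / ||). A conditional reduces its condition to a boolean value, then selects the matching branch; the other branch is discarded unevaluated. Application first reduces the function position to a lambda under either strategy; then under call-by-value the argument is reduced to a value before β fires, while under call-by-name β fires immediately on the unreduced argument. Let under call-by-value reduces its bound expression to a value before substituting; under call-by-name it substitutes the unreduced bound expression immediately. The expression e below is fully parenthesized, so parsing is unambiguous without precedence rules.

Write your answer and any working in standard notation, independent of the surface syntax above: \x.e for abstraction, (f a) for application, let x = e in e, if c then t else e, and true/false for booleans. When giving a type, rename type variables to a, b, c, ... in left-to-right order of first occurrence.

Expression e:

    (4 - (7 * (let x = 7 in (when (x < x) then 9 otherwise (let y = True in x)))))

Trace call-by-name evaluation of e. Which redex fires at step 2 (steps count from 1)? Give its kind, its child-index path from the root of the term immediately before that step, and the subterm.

Derivation:
step 0: (4 - (7 * (let x = 7 in (if (x < x) then 9 else (let y = true in x)))))
step 1: [let@1.1] (4 - (7 * (if (7 < 7) then 9 else (let y = true in 7))))
step 2: [delta@1.1.0] (4 - (7 * (if false then 9 else (let y = true in 7))))

Answer: delta at 1.1.0 : (7 < 7)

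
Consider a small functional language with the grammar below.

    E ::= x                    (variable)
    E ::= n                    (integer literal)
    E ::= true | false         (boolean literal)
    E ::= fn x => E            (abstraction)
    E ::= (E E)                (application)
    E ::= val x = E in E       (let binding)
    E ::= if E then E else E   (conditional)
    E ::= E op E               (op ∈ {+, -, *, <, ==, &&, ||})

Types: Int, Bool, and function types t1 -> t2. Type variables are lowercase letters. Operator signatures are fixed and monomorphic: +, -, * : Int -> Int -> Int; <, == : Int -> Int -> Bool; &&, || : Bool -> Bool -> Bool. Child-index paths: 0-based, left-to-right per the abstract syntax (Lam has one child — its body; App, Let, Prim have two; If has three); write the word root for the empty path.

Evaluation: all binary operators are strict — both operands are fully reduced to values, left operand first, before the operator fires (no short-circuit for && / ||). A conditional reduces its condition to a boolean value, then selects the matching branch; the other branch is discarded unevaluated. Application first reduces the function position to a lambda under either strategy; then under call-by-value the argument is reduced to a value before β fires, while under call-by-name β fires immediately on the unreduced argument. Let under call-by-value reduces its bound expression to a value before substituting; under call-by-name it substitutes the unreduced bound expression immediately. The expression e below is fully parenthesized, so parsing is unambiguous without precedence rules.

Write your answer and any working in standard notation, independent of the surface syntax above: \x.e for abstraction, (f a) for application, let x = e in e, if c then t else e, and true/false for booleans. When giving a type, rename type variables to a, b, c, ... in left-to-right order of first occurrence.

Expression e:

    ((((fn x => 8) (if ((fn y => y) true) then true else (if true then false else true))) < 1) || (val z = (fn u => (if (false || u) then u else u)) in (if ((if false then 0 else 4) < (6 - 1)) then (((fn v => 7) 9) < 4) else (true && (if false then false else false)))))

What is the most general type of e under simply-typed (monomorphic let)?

Answer: Bool

Derivation:
\x._ : a -> Int
y : b
\y._ : b -> b
  unify b -> b ~ Bool -> c
  unify b ~ Bool
  unify Bool ~ c
_ _ : Bool
  unify Bool ~ Bool
  unify Bool ~ Bool
  unify Bool ~ Bool
  unify Bool ~ Bool
  unify a -> Int ~ Bool -> d
  unify a ~ Bool
  unify Int ~ d
_ _ : Int
  unify Int ~ Int
  unify Int ~ Int
  unify Bool ~ Bool
  unify Bool ~ Bool
u : e
  unify e ~ Bool
  unify Bool ~ Bool
u : Bool
u : Bool
  unify Bool ~ Bool
\u._ : Bool -> Bool
let z : Bool -> Bool
  unify Bool ~ Bool
  unify Int ~ Int
  unify Int ~ Int
  unify Int ~ Int
  unify Int ~ Int
  unify Int ~ Int
  unify Bool ~ Bool
\v._ : f -> Int
  unify f -> Int ~ Int -> g
  unify f ~ Int
  unify Int ~ g
_ _ : Int
  unify Int ~ Int
  unify Int ~ Int
  unify Bool ~ Bool
  unify Bool ~ Bool
  unify Bool ~ Bool
  unify Bool ~ Bool
  unify Bool ~ Bool
  unify Bool ~ Bool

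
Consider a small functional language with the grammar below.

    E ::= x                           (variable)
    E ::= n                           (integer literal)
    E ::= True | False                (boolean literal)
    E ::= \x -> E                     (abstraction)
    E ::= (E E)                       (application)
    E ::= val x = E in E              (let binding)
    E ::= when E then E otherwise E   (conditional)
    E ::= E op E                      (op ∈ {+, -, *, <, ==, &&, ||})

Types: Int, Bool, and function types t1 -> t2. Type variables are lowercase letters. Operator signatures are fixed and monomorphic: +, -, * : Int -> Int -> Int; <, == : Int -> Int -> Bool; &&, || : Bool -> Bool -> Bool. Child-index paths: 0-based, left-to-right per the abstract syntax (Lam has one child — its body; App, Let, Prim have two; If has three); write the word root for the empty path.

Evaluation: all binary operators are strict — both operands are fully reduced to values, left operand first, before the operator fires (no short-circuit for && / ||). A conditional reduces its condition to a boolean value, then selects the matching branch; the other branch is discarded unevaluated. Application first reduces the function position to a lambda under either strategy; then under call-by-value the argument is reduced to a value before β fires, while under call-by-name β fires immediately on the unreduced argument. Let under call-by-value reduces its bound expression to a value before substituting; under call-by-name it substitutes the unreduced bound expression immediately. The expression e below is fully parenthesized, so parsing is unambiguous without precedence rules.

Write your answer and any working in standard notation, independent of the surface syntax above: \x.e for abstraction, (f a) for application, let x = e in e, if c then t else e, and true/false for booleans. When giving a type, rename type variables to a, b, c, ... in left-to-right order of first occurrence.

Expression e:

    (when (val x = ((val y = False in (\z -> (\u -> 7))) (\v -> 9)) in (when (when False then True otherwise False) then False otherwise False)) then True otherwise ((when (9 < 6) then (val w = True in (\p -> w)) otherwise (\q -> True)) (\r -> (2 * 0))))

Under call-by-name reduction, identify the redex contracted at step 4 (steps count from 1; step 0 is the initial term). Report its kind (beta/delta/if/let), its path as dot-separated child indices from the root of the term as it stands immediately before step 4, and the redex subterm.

Answer: if at root : (if false then true else ((if (9 < 6) then (let w = true in (\p.w)) else (\q.true)) (\r.(2 * 0))))

Derivation:
step 0: (if (let x = ((let y = false in (\z.(\u.7))) (\v.9)) in (if (if false then true else false) then false else false)) then true else ((if (9 < 6) then (let w = true in (\p.w)) else (\q.true)) (\r.(2 * 0))))
step 1: [let@0] (if (if (if false then true else false) then false else false) then true else ((if (9 < 6) then (let w = true in (\p.w)) else (\q.true)) (\r.(2 * 0))))
step 2: [if@0.0] (if (if false then false else false) then true else ((if (9 < 6) then (let w = true in (\p.w)) else (\q.true)) (\r.(2 * 0))))
step 3: [if@0] (if false then true else ((if (9 < 6) then (let w = true in (\p.w)) else (\q.true)) (\r.(2 * 0))))
step 4: [if@root] ((if (9 < 6) then (let w = true in (\p.w)) else (\q.true)) (\r.(2 * 0)))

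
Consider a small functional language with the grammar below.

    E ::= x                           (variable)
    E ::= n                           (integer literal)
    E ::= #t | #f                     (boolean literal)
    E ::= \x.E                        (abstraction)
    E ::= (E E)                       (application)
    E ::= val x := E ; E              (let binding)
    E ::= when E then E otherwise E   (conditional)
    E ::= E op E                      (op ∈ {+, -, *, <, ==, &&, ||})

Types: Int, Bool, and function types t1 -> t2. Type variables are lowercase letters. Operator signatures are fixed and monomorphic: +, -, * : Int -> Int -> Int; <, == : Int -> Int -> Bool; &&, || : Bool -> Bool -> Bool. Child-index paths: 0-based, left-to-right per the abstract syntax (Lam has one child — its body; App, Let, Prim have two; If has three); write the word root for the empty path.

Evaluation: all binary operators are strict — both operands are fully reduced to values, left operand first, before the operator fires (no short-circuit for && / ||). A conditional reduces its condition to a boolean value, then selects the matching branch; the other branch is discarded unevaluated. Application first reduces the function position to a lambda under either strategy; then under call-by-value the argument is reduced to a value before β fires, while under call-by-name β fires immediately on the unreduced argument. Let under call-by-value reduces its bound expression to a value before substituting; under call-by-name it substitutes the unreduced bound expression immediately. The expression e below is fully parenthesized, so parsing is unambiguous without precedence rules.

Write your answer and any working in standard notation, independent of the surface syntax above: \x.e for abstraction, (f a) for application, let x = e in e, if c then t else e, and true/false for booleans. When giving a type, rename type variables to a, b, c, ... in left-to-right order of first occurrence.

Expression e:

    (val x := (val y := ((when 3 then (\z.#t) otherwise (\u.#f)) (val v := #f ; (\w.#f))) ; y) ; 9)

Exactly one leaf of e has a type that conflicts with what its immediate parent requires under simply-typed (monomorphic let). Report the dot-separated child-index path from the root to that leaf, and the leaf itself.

Trace:
  unify Int ~ Bool
  FAIL: mismatch Int ~ Bool

Answer: 0.0.0.0 : 3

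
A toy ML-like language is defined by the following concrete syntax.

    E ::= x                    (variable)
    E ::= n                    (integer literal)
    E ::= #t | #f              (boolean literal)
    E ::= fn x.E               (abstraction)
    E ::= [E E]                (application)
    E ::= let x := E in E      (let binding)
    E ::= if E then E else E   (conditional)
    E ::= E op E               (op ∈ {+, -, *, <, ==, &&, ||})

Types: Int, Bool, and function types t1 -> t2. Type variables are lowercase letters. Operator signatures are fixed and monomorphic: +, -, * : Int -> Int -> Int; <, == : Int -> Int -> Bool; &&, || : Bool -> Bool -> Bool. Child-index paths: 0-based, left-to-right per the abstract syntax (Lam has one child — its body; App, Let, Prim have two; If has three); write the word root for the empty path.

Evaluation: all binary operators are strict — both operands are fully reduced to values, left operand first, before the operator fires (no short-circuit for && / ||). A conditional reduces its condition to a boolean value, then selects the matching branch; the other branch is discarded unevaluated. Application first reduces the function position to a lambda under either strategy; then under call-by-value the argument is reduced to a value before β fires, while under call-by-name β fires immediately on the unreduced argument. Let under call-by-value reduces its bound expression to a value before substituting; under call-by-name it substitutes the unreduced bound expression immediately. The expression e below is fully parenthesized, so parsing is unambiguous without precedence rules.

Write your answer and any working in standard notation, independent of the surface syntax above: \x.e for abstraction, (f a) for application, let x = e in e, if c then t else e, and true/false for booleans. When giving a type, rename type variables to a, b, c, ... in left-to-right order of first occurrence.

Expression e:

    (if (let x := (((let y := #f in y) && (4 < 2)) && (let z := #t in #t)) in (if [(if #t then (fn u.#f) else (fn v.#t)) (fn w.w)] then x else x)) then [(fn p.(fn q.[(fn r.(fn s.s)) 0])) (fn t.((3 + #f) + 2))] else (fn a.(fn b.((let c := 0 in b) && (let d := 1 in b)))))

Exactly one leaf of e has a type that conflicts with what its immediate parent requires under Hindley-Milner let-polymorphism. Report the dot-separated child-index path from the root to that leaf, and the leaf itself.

Derivation:
let y : Bool
y : Bool
  unify Bool ~ Bool
  unify Int ~ Int
  unify Int ~ Int
  unify Bool ~ Bool
  unify Bool ~ Bool
let z : Bool
  unify Bool ~ Bool
let x : Bool
  unify Bool ~ Bool
\u._ : a -> Bool
\v._ : b -> Bool
  unify a -> Bool ~ b -> Bool
  unify a ~ b
  unify Bool ~ Bool
w : c
\w._ : c -> c
  unify b -> Bool ~ (c -> c) -> d
  unify b ~ c -> c
  unify Bool ~ d
_ _ : Bool
  unify Bool ~ Bool
x : Bool
x : Bool
  unify Bool ~ Bool
  unify Bool ~ Bool
s : h
\s._ : h -> h
\r._ : g -> h -> h
  unify g -> h -> h ~ Int -> i
  unify g ~ Int
  unify h -> h ~ i
_ _ : h -> h
\q._ : f -> h -> h
\p._ : e -> f -> h -> h
  unify Int ~ Int
  unify Bool ~ Int
  FAIL: mismatch Bool ~ Int

Answer: 1.1.0.0.1 : false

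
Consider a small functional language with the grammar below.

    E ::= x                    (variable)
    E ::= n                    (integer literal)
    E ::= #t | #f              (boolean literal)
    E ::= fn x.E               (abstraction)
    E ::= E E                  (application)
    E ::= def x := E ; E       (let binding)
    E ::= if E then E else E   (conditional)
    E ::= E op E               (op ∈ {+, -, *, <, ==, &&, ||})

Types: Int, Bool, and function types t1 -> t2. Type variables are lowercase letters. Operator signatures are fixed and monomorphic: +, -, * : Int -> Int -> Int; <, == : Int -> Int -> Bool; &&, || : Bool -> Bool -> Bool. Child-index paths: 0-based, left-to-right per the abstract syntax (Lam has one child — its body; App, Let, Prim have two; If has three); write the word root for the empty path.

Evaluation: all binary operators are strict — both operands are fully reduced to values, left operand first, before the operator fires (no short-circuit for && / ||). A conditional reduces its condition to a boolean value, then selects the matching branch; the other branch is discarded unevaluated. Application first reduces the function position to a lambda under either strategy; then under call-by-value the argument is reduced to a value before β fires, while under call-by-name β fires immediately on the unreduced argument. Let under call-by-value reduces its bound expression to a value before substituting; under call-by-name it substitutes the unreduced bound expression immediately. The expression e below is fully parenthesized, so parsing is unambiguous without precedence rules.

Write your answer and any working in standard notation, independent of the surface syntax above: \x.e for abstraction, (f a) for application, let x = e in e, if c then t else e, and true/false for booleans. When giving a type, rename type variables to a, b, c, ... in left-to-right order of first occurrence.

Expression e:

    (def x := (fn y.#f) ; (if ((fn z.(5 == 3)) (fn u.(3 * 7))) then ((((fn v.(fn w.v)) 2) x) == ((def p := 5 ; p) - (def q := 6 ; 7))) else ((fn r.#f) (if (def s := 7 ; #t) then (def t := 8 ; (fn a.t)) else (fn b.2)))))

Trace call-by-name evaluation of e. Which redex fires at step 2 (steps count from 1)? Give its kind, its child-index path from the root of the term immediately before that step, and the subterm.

Trace:
step 0: (let x = (\y.false) in (if ((\z.(5 == 3)) (\u.(3 * 7))) then ((((\v.(\w.v)) 2) x) == ((let p = 5 in p) - (let q = 6 in 7))) else ((\r.false) (if (let s = 7 in true) then (let t = 8 in (\a.t)) else (\b.2)))))
step 1: [let@root] (if ((\z.(5 == 3)) (\u.(3 * 7))) then ((((\v.(\w.v)) 2) (\y.false)) == ((let p = 5 in p) - (let q = 6 in 7))) else ((\r.false) (if (let s = 7 in true) then (let t = 8 in (\a.t)) else (\b.2))))
step 2: [beta@0] (if (5 == 3) then ((((\v.(\w.v)) 2) (\y.false)) == ((let p = 5 in p) - (let q = 6 in 7))) else ((\r.false) (if (let s = 7 in true) then (let t = 8 in (\a.t)) else (\b.2))))

Answer: beta at 0 : ((\z.(5 == 3)) (\u.(3 * 7)))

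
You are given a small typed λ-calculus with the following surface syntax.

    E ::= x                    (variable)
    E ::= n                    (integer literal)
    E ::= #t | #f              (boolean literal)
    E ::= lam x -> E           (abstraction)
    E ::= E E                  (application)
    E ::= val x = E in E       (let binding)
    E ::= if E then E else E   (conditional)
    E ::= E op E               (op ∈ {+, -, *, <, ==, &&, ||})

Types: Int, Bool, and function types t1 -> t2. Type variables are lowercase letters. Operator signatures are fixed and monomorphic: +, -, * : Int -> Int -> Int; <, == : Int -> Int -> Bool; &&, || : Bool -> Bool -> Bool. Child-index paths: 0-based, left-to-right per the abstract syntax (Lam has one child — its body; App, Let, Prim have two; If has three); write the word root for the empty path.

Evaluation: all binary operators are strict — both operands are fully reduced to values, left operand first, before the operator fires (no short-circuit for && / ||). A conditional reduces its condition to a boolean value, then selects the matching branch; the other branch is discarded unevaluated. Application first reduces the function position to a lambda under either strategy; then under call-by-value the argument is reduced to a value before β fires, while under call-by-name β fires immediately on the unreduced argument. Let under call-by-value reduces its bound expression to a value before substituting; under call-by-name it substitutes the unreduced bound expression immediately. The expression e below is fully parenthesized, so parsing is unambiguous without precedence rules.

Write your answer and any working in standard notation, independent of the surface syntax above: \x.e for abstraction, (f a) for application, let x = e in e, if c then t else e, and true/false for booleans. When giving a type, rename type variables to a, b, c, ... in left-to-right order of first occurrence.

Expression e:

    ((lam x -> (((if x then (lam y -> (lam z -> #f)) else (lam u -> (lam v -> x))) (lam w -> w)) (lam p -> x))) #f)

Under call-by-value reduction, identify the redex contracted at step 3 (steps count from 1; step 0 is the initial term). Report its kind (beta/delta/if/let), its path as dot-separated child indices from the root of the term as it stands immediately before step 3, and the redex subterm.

Answer: beta at 0 : ((\u.(\v.false)) (\w.w))

Derivation:
step 0: ((\x.(((if x then (\y.(\z.false)) else (\u.(\v.x))) (\w.w)) (\p.x))) false)
step 1: [beta@root] (((if false then (\y.(\z.false)) else (\u.(\v.false))) (\w.w)) (\p.false))
step 2: [if@0.0] (((\u.(\v.false)) (\w.w)) (\p.false))
step 3: [beta@0] ((\v.false) (\p.false))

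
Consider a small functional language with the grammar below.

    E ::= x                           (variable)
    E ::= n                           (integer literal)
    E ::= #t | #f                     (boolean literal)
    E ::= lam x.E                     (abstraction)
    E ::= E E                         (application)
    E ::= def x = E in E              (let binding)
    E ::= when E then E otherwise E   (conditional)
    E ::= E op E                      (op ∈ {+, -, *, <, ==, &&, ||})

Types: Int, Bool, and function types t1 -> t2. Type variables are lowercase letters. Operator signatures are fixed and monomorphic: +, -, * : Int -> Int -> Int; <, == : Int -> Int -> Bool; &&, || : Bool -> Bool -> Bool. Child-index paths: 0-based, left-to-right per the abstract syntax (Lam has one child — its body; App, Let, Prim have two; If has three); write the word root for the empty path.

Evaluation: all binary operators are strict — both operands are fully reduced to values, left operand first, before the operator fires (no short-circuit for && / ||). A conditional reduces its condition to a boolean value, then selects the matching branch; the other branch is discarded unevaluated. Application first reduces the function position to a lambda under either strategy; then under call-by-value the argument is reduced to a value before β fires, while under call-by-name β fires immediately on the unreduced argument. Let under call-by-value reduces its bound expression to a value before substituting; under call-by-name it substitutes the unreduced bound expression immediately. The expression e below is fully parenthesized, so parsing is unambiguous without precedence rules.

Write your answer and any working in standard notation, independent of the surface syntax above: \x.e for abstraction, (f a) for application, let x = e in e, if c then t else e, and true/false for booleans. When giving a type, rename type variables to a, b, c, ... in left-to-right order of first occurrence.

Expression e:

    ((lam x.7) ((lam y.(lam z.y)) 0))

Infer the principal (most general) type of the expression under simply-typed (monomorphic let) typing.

Answer: Int

Trace:
\x._ : a -> Int
y : b
\z._ : c -> b
\y._ : b -> c -> b
  unify b -> c -> b ~ Int -> d
  unify b ~ Int
  unify c -> Int ~ d
_ _ : c -> Int
  unify a -> Int ~ (c -> Int) -> e
  unify a ~ c -> Int
  unify Int ~ e
_ _ : Int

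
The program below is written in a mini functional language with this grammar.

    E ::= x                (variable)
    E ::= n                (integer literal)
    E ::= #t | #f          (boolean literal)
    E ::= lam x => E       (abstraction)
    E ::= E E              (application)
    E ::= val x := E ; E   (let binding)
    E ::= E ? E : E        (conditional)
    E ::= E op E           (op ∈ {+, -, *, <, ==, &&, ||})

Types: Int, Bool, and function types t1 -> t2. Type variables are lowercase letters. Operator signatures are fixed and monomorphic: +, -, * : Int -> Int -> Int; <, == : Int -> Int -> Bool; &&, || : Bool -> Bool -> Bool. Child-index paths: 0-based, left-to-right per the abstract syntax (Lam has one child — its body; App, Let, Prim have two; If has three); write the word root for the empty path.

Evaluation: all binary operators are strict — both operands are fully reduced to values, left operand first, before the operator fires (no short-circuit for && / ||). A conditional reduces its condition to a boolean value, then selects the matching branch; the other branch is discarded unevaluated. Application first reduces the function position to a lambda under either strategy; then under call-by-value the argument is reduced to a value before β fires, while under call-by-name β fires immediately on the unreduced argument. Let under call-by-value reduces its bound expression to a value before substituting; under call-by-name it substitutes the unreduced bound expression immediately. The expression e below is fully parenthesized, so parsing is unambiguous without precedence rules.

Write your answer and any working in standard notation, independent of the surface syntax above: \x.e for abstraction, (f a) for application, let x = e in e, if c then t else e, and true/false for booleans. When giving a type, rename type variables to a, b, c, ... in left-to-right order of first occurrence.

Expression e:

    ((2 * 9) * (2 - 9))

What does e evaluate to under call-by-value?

Answer: -126

Derivation:
step 0: ((2 * 9) * (2 - 9))
step 1: [delta@0] (18 * (2 - 9))
step 2: [delta@1] (18 * -7)
step 3: [delta@root] -126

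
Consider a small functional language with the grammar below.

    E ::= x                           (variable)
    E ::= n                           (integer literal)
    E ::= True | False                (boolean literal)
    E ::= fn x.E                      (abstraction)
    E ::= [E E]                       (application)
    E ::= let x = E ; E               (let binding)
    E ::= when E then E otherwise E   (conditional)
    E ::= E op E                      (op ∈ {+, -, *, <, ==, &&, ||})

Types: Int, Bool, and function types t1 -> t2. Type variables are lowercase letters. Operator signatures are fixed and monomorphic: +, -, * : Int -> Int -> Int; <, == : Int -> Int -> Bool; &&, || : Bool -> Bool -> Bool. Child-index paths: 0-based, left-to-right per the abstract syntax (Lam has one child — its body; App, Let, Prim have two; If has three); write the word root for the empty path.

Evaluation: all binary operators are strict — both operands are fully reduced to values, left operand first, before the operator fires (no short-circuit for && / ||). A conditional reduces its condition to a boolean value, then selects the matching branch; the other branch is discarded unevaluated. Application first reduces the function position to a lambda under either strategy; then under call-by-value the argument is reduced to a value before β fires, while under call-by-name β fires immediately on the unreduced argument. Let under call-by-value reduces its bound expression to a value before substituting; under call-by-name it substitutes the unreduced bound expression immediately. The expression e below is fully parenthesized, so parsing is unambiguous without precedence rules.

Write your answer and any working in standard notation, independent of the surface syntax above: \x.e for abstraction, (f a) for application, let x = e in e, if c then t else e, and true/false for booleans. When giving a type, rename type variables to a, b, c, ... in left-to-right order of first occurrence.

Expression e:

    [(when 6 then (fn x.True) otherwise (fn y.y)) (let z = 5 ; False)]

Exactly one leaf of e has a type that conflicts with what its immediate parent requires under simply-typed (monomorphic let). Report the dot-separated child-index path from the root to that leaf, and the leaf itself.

Trace:
  unify Int ~ Bool
  FAIL: mismatch Int ~ Bool

Answer: 0.0 : 6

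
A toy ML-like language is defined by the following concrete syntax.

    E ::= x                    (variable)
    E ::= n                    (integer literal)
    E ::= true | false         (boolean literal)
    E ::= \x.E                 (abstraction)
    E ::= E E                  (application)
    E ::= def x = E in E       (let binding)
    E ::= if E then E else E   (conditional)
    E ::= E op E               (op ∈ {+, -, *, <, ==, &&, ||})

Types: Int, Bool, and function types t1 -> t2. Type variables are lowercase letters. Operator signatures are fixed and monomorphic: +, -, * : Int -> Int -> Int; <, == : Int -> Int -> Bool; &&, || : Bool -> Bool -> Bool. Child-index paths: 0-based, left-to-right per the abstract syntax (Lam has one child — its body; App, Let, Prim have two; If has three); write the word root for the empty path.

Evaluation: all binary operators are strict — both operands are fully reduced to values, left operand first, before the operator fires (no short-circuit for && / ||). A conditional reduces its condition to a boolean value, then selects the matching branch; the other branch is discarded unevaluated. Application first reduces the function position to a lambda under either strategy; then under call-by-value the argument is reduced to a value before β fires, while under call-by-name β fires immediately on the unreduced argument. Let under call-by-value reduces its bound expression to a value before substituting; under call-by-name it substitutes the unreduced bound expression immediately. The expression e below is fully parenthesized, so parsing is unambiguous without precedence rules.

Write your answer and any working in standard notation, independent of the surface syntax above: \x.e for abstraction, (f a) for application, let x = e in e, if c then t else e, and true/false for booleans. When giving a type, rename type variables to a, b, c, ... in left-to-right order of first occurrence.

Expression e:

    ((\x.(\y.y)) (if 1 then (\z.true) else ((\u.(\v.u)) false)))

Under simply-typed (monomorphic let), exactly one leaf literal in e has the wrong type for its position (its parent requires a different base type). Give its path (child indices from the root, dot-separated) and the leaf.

Working:
y : b
\y._ : b -> b
\x._ : a -> b -> b
  unify Int ~ Bool
  FAIL: mismatch Int ~ Bool

Answer: 1.0 : 1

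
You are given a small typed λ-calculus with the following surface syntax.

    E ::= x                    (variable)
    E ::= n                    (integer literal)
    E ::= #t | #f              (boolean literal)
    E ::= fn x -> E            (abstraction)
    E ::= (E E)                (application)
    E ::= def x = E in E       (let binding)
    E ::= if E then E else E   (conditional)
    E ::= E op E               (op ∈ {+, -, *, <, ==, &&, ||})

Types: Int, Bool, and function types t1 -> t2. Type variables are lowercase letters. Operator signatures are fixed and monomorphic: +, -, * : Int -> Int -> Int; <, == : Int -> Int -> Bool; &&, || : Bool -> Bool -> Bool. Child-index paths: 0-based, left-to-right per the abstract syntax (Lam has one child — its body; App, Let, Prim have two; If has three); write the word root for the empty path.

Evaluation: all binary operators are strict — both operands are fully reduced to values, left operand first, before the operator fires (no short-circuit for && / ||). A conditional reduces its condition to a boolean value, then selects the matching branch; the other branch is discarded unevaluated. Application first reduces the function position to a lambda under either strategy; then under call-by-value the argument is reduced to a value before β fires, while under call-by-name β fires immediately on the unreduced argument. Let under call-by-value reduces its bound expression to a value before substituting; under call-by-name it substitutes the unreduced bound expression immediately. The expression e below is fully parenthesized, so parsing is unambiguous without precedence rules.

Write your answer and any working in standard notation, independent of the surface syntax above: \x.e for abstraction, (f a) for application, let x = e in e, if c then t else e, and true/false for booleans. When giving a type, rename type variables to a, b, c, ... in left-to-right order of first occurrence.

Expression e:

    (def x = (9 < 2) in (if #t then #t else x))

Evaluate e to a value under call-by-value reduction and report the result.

Answer: true

Derivation:
step 0: (let x = (9 < 2) in (if true then true else x))
step 1: [delta@0] (let x = false in (if true then true else x))
step 2: [let@root] (if true then true else false)
step 3: [if@root] true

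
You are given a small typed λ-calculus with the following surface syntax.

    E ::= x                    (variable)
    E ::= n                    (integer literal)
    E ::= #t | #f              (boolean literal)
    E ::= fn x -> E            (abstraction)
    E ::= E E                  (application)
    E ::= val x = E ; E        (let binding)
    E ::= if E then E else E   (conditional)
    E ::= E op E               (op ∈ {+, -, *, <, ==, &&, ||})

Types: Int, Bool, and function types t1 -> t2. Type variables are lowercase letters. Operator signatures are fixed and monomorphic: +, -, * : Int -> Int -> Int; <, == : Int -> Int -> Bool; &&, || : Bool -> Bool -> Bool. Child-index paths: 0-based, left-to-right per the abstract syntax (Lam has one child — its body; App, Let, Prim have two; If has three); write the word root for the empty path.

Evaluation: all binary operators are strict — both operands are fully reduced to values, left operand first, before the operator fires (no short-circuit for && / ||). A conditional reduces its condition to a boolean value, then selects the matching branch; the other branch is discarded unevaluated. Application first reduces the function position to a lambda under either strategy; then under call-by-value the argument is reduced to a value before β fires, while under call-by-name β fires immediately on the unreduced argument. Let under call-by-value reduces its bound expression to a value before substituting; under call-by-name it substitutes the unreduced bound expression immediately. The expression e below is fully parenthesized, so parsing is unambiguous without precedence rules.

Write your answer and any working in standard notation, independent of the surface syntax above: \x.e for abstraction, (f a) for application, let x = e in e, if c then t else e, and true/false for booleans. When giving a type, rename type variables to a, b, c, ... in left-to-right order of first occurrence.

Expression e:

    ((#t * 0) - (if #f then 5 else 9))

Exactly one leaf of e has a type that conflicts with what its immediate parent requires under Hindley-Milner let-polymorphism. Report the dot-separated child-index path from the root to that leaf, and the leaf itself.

Working:
  unify Bool ~ Int
  FAIL: mismatch Bool ~ Int

Answer: 0.0 : true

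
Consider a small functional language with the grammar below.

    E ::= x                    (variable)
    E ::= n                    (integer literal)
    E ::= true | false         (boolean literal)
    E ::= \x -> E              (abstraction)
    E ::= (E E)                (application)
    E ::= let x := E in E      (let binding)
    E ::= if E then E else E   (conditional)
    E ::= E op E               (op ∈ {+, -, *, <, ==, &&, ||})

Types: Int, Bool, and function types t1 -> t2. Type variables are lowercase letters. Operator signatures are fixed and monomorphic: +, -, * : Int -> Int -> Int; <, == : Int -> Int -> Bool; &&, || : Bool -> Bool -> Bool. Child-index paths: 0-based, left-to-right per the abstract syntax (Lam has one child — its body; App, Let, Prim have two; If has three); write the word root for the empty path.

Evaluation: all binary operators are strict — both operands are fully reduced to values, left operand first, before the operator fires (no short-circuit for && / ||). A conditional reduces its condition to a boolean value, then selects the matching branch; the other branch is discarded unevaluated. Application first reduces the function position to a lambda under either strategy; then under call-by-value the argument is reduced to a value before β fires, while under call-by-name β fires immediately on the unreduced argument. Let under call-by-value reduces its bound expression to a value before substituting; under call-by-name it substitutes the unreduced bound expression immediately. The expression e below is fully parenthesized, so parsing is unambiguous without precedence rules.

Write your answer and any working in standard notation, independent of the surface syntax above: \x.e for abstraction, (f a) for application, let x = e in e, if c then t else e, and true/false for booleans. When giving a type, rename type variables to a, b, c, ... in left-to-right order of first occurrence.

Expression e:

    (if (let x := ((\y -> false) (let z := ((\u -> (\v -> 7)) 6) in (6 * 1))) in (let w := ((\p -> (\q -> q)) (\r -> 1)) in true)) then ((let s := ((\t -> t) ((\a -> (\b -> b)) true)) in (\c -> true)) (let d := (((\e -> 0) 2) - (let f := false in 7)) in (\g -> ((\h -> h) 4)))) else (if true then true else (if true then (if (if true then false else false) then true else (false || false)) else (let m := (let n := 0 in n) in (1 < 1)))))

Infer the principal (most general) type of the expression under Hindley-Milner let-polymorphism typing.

Answer: Bool

Working:
\y._ : a -> Bool
\v._ : c -> Int
\u._ : b -> c -> Int
  unify b -> c -> Int ~ Int -> d
  unify b ~ Int
  unify c -> Int ~ d
_ _ : c -> Int
let z : forall. c -> Int
  unify Int ~ Int
  unify Int ~ Int
  unify a -> Bool ~ Int -> e
  unify a ~ Int
  unify Bool ~ e
_ _ : Bool
let x : Bool
q : g
\q._ : g -> g
\p._ : f -> g -> g
\r._ : h -> Int
  unify f -> g -> g ~ (h -> Int) -> i
  unify f ~ h -> Int
  unify g -> g ~ i
_ _ : g -> g
let w : forall. g -> g
  unify Bool ~ Bool
t : j
\t._ : j -> j
b : l
\b._ : l -> l
\a._ : k -> l -> l
  unify k -> l -> l ~ Bool -> m
  unify k ~ Bool
  unify l -> l ~ m
_ _ : l -> l
  unify j -> j ~ (l -> l) -> n
  unify j ~ l -> l
  unify l -> l ~ n
_ _ : l -> l
let s : forall. l -> l
\c._ : o -> Bool
\e._ : p -> Int
  unify p -> Int ~ Int -> q
  unify p ~ Int
  unify Int ~ q
_ _ : Int
  unify Int ~ Int
let f : Bool
  unify Int ~ Int
let d : Int
h : s
\h._ : s -> s
  unify s -> s ~ Int -> t
  unify s ~ Int
  unify Int ~ t
_ _ : Int
\g._ : r -> Int
  unify o -> Bool ~ (r -> Int) -> u
  unify o ~ r -> Int
  unify Bool ~ u
_ _ : Bool
  unify Bool ~ Bool
  unify Bool ~ Bool
  unify Bool ~ Bool
  unify Bool ~ Bool
  unify Bool ~ Bool
  unify Bool ~ Bool
  unify Bool ~ Bool
  unify Bool ~ Bool
let n : Int
n : Int
let m : Int
  unify Int ~ Int
  unify Int ~ Int
  unify Bool ~ Bool
  unify Bool ~ Bool
  unify Bool ~ Bool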